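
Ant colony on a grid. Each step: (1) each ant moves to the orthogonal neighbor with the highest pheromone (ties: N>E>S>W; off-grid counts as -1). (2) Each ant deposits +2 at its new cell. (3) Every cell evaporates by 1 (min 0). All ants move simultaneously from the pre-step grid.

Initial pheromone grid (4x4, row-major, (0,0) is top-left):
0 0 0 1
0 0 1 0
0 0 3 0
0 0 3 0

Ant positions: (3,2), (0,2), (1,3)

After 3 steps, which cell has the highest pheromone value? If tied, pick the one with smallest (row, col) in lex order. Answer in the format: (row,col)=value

Step 1: ant0:(3,2)->N->(2,2) | ant1:(0,2)->E->(0,3) | ant2:(1,3)->N->(0,3)
  grid max=4 at (0,3)
Step 2: ant0:(2,2)->S->(3,2) | ant1:(0,3)->S->(1,3) | ant2:(0,3)->S->(1,3)
  grid max=3 at (0,3)
Step 3: ant0:(3,2)->N->(2,2) | ant1:(1,3)->N->(0,3) | ant2:(1,3)->N->(0,3)
  grid max=6 at (0,3)
Final grid:
  0 0 0 6
  0 0 0 2
  0 0 4 0
  0 0 2 0
Max pheromone 6 at (0,3)

Answer: (0,3)=6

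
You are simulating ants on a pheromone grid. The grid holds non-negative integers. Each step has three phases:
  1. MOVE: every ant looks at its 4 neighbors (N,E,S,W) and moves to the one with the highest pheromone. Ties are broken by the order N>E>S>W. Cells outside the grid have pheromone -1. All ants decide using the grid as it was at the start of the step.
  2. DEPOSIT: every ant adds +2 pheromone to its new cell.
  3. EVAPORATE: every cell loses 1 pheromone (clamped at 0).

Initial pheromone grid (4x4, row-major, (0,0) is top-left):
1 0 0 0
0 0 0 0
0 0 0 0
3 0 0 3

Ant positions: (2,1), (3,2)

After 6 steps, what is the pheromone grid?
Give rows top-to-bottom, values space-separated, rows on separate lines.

After step 1: ants at (1,1),(3,3)
  0 0 0 0
  0 1 0 0
  0 0 0 0
  2 0 0 4
After step 2: ants at (0,1),(2,3)
  0 1 0 0
  0 0 0 0
  0 0 0 1
  1 0 0 3
After step 3: ants at (0,2),(3,3)
  0 0 1 0
  0 0 0 0
  0 0 0 0
  0 0 0 4
After step 4: ants at (0,3),(2,3)
  0 0 0 1
  0 0 0 0
  0 0 0 1
  0 0 0 3
After step 5: ants at (1,3),(3,3)
  0 0 0 0
  0 0 0 1
  0 0 0 0
  0 0 0 4
After step 6: ants at (0,3),(2,3)
  0 0 0 1
  0 0 0 0
  0 0 0 1
  0 0 0 3

0 0 0 1
0 0 0 0
0 0 0 1
0 0 0 3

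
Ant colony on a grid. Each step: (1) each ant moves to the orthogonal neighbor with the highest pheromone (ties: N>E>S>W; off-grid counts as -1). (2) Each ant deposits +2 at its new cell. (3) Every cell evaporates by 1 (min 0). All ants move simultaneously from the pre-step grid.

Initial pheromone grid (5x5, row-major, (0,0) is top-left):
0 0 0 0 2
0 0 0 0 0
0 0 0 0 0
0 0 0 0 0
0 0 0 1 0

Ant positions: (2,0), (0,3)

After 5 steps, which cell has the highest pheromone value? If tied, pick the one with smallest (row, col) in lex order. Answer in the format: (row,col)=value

Step 1: ant0:(2,0)->N->(1,0) | ant1:(0,3)->E->(0,4)
  grid max=3 at (0,4)
Step 2: ant0:(1,0)->N->(0,0) | ant1:(0,4)->S->(1,4)
  grid max=2 at (0,4)
Step 3: ant0:(0,0)->E->(0,1) | ant1:(1,4)->N->(0,4)
  grid max=3 at (0,4)
Step 4: ant0:(0,1)->E->(0,2) | ant1:(0,4)->S->(1,4)
  grid max=2 at (0,4)
Step 5: ant0:(0,2)->E->(0,3) | ant1:(1,4)->N->(0,4)
  grid max=3 at (0,4)
Final grid:
  0 0 0 1 3
  0 0 0 0 0
  0 0 0 0 0
  0 0 0 0 0
  0 0 0 0 0
Max pheromone 3 at (0,4)

Answer: (0,4)=3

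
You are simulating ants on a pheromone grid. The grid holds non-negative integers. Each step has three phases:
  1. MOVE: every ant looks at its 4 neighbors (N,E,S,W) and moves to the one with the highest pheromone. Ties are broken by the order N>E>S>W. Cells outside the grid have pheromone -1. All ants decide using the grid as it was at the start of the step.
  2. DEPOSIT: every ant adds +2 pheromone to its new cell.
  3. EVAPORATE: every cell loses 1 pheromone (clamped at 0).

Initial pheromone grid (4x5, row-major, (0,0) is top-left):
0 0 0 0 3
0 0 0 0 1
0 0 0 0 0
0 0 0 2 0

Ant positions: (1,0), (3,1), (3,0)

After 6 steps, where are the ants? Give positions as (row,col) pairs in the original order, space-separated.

Step 1: ant0:(1,0)->N->(0,0) | ant1:(3,1)->N->(2,1) | ant2:(3,0)->N->(2,0)
  grid max=2 at (0,4)
Step 2: ant0:(0,0)->E->(0,1) | ant1:(2,1)->W->(2,0) | ant2:(2,0)->E->(2,1)
  grid max=2 at (2,0)
Step 3: ant0:(0,1)->E->(0,2) | ant1:(2,0)->E->(2,1) | ant2:(2,1)->W->(2,0)
  grid max=3 at (2,0)
Step 4: ant0:(0,2)->E->(0,3) | ant1:(2,1)->W->(2,0) | ant2:(2,0)->E->(2,1)
  grid max=4 at (2,0)
Step 5: ant0:(0,3)->E->(0,4) | ant1:(2,0)->E->(2,1) | ant2:(2,1)->W->(2,0)
  grid max=5 at (2,0)
Step 6: ant0:(0,4)->S->(1,4) | ant1:(2,1)->W->(2,0) | ant2:(2,0)->E->(2,1)
  grid max=6 at (2,0)

(1,4) (2,0) (2,1)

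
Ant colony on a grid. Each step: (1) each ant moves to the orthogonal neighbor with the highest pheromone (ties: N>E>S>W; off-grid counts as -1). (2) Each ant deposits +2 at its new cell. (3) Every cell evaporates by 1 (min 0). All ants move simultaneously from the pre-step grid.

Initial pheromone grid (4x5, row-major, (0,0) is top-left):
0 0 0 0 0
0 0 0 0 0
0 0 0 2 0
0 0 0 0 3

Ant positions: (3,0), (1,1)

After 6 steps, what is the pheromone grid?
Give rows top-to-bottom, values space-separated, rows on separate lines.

After step 1: ants at (2,0),(0,1)
  0 1 0 0 0
  0 0 0 0 0
  1 0 0 1 0
  0 0 0 0 2
After step 2: ants at (1,0),(0,2)
  0 0 1 0 0
  1 0 0 0 0
  0 0 0 0 0
  0 0 0 0 1
After step 3: ants at (0,0),(0,3)
  1 0 0 1 0
  0 0 0 0 0
  0 0 0 0 0
  0 0 0 0 0
After step 4: ants at (0,1),(0,4)
  0 1 0 0 1
  0 0 0 0 0
  0 0 0 0 0
  0 0 0 0 0
After step 5: ants at (0,2),(1,4)
  0 0 1 0 0
  0 0 0 0 1
  0 0 0 0 0
  0 0 0 0 0
After step 6: ants at (0,3),(0,4)
  0 0 0 1 1
  0 0 0 0 0
  0 0 0 0 0
  0 0 0 0 0

0 0 0 1 1
0 0 0 0 0
0 0 0 0 0
0 0 0 0 0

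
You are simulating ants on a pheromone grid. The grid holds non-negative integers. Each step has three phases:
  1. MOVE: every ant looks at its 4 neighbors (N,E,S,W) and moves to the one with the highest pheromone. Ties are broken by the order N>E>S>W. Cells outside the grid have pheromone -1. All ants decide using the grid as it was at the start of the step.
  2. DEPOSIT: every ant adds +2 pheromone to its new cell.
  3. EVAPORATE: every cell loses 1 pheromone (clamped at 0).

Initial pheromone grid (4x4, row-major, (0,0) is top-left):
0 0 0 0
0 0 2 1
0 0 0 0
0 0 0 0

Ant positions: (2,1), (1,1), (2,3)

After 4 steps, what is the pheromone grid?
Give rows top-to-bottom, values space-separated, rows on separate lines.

After step 1: ants at (1,1),(1,2),(1,3)
  0 0 0 0
  0 1 3 2
  0 0 0 0
  0 0 0 0
After step 2: ants at (1,2),(1,3),(1,2)
  0 0 0 0
  0 0 6 3
  0 0 0 0
  0 0 0 0
After step 3: ants at (1,3),(1,2),(1,3)
  0 0 0 0
  0 0 7 6
  0 0 0 0
  0 0 0 0
After step 4: ants at (1,2),(1,3),(1,2)
  0 0 0 0
  0 0 10 7
  0 0 0 0
  0 0 0 0

0 0 0 0
0 0 10 7
0 0 0 0
0 0 0 0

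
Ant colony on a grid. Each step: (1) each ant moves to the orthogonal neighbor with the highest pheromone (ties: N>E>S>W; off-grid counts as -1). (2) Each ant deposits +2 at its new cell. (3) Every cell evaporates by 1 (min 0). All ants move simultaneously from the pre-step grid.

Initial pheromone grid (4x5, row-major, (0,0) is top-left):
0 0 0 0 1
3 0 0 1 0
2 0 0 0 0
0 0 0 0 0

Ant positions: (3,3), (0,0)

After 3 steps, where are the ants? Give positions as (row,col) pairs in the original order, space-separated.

Step 1: ant0:(3,3)->N->(2,3) | ant1:(0,0)->S->(1,0)
  grid max=4 at (1,0)
Step 2: ant0:(2,3)->N->(1,3) | ant1:(1,0)->S->(2,0)
  grid max=3 at (1,0)
Step 3: ant0:(1,3)->N->(0,3) | ant1:(2,0)->N->(1,0)
  grid max=4 at (1,0)

(0,3) (1,0)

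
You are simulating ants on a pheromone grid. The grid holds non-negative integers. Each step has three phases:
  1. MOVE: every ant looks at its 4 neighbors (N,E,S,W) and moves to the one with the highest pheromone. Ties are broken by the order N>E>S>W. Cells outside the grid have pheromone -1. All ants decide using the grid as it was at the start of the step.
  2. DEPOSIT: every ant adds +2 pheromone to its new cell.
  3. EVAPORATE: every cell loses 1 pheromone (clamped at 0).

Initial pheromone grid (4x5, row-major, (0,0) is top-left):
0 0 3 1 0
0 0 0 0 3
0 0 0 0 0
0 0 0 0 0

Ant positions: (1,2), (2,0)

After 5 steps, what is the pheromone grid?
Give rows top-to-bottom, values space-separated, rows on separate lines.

After step 1: ants at (0,2),(1,0)
  0 0 4 0 0
  1 0 0 0 2
  0 0 0 0 0
  0 0 0 0 0
After step 2: ants at (0,3),(0,0)
  1 0 3 1 0
  0 0 0 0 1
  0 0 0 0 0
  0 0 0 0 0
After step 3: ants at (0,2),(0,1)
  0 1 4 0 0
  0 0 0 0 0
  0 0 0 0 0
  0 0 0 0 0
After step 4: ants at (0,1),(0,2)
  0 2 5 0 0
  0 0 0 0 0
  0 0 0 0 0
  0 0 0 0 0
After step 5: ants at (0,2),(0,1)
  0 3 6 0 0
  0 0 0 0 0
  0 0 0 0 0
  0 0 0 0 0

0 3 6 0 0
0 0 0 0 0
0 0 0 0 0
0 0 0 0 0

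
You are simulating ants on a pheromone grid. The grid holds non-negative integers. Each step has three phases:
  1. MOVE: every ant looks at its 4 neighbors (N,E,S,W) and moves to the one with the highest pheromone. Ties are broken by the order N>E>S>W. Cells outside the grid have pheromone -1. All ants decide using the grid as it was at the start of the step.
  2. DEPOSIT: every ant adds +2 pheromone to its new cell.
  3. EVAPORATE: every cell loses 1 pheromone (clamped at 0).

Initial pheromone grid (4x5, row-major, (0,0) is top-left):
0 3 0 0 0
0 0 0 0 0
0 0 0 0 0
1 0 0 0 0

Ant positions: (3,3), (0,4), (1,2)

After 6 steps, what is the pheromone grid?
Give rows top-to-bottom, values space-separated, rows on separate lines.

After step 1: ants at (2,3),(1,4),(0,2)
  0 2 1 0 0
  0 0 0 0 1
  0 0 0 1 0
  0 0 0 0 0
After step 2: ants at (1,3),(0,4),(0,1)
  0 3 0 0 1
  0 0 0 1 0
  0 0 0 0 0
  0 0 0 0 0
After step 3: ants at (0,3),(1,4),(0,2)
  0 2 1 1 0
  0 0 0 0 1
  0 0 0 0 0
  0 0 0 0 0
After step 4: ants at (0,2),(0,4),(0,1)
  0 3 2 0 1
  0 0 0 0 0
  0 0 0 0 0
  0 0 0 0 0
After step 5: ants at (0,1),(1,4),(0,2)
  0 4 3 0 0
  0 0 0 0 1
  0 0 0 0 0
  0 0 0 0 0
After step 6: ants at (0,2),(0,4),(0,1)
  0 5 4 0 1
  0 0 0 0 0
  0 0 0 0 0
  0 0 0 0 0

0 5 4 0 1
0 0 0 0 0
0 0 0 0 0
0 0 0 0 0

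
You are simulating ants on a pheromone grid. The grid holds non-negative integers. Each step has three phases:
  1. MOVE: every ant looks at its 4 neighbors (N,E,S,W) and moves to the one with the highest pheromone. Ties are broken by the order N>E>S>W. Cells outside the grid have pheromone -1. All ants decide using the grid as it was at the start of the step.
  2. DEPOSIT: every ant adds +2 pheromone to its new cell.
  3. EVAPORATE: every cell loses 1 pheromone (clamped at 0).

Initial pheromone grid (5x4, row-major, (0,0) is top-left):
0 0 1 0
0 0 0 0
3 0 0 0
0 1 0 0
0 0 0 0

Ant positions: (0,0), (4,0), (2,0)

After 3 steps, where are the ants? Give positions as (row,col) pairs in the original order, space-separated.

Step 1: ant0:(0,0)->E->(0,1) | ant1:(4,0)->N->(3,0) | ant2:(2,0)->N->(1,0)
  grid max=2 at (2,0)
Step 2: ant0:(0,1)->E->(0,2) | ant1:(3,0)->N->(2,0) | ant2:(1,0)->S->(2,0)
  grid max=5 at (2,0)
Step 3: ant0:(0,2)->E->(0,3) | ant1:(2,0)->N->(1,0) | ant2:(2,0)->N->(1,0)
  grid max=4 at (2,0)

(0,3) (1,0) (1,0)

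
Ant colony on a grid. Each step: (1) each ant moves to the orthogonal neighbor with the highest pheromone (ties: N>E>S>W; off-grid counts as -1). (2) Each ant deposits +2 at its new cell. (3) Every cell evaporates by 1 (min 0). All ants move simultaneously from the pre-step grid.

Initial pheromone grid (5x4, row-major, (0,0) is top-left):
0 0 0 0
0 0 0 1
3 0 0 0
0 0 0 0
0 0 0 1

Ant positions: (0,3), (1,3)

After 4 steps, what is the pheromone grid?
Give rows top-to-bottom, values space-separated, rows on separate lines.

After step 1: ants at (1,3),(0,3)
  0 0 0 1
  0 0 0 2
  2 0 0 0
  0 0 0 0
  0 0 0 0
After step 2: ants at (0,3),(1,3)
  0 0 0 2
  0 0 0 3
  1 0 0 0
  0 0 0 0
  0 0 0 0
After step 3: ants at (1,3),(0,3)
  0 0 0 3
  0 0 0 4
  0 0 0 0
  0 0 0 0
  0 0 0 0
After step 4: ants at (0,3),(1,3)
  0 0 0 4
  0 0 0 5
  0 0 0 0
  0 0 0 0
  0 0 0 0

0 0 0 4
0 0 0 5
0 0 0 0
0 0 0 0
0 0 0 0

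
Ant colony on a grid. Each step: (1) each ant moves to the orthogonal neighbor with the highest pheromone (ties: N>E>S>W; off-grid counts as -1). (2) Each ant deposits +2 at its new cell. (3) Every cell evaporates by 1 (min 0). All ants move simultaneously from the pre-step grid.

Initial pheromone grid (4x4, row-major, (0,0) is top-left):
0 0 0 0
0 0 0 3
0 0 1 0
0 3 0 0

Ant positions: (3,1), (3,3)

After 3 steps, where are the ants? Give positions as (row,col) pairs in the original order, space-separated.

Step 1: ant0:(3,1)->N->(2,1) | ant1:(3,3)->N->(2,3)
  grid max=2 at (1,3)
Step 2: ant0:(2,1)->S->(3,1) | ant1:(2,3)->N->(1,3)
  grid max=3 at (1,3)
Step 3: ant0:(3,1)->N->(2,1) | ant1:(1,3)->N->(0,3)
  grid max=2 at (1,3)

(2,1) (0,3)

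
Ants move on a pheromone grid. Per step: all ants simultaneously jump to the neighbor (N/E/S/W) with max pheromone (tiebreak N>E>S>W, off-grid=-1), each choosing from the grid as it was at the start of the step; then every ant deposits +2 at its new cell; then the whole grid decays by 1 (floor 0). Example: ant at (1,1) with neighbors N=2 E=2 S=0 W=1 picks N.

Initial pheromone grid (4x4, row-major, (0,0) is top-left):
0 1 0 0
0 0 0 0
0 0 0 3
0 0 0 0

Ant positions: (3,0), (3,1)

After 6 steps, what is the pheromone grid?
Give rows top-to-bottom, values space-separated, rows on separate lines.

After step 1: ants at (2,0),(2,1)
  0 0 0 0
  0 0 0 0
  1 1 0 2
  0 0 0 0
After step 2: ants at (2,1),(2,0)
  0 0 0 0
  0 0 0 0
  2 2 0 1
  0 0 0 0
After step 3: ants at (2,0),(2,1)
  0 0 0 0
  0 0 0 0
  3 3 0 0
  0 0 0 0
After step 4: ants at (2,1),(2,0)
  0 0 0 0
  0 0 0 0
  4 4 0 0
  0 0 0 0
After step 5: ants at (2,0),(2,1)
  0 0 0 0
  0 0 0 0
  5 5 0 0
  0 0 0 0
After step 6: ants at (2,1),(2,0)
  0 0 0 0
  0 0 0 0
  6 6 0 0
  0 0 0 0

0 0 0 0
0 0 0 0
6 6 0 0
0 0 0 0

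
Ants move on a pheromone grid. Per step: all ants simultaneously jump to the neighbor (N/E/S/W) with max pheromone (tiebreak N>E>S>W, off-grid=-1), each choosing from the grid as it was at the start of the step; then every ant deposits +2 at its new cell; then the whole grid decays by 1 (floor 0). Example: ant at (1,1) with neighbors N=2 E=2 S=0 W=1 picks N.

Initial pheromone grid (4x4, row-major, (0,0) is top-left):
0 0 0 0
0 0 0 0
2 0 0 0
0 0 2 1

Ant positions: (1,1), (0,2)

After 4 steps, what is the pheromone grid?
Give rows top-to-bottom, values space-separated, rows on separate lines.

After step 1: ants at (0,1),(0,3)
  0 1 0 1
  0 0 0 0
  1 0 0 0
  0 0 1 0
After step 2: ants at (0,2),(1,3)
  0 0 1 0
  0 0 0 1
  0 0 0 0
  0 0 0 0
After step 3: ants at (0,3),(0,3)
  0 0 0 3
  0 0 0 0
  0 0 0 0
  0 0 0 0
After step 4: ants at (1,3),(1,3)
  0 0 0 2
  0 0 0 3
  0 0 0 0
  0 0 0 0

0 0 0 2
0 0 0 3
0 0 0 0
0 0 0 0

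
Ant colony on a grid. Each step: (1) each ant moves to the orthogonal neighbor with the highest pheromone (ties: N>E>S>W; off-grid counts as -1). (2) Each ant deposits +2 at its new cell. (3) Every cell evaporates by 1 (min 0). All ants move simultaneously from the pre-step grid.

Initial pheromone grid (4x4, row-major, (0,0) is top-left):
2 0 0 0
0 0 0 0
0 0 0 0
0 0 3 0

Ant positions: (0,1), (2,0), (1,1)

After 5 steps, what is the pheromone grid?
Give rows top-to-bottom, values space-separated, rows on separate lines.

After step 1: ants at (0,0),(1,0),(0,1)
  3 1 0 0
  1 0 0 0
  0 0 0 0
  0 0 2 0
After step 2: ants at (0,1),(0,0),(0,0)
  6 2 0 0
  0 0 0 0
  0 0 0 0
  0 0 1 0
After step 3: ants at (0,0),(0,1),(0,1)
  7 5 0 0
  0 0 0 0
  0 0 0 0
  0 0 0 0
After step 4: ants at (0,1),(0,0),(0,0)
  10 6 0 0
  0 0 0 0
  0 0 0 0
  0 0 0 0
After step 5: ants at (0,0),(0,1),(0,1)
  11 9 0 0
  0 0 0 0
  0 0 0 0
  0 0 0 0

11 9 0 0
0 0 0 0
0 0 0 0
0 0 0 0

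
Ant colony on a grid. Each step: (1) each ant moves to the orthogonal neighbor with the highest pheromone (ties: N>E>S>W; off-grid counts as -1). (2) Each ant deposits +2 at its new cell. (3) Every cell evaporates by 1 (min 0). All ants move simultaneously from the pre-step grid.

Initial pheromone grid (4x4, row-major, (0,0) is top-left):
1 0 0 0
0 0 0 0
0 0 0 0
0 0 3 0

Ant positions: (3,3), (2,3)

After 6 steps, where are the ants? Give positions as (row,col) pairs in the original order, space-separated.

Step 1: ant0:(3,3)->W->(3,2) | ant1:(2,3)->N->(1,3)
  grid max=4 at (3,2)
Step 2: ant0:(3,2)->N->(2,2) | ant1:(1,3)->N->(0,3)
  grid max=3 at (3,2)
Step 3: ant0:(2,2)->S->(3,2) | ant1:(0,3)->S->(1,3)
  grid max=4 at (3,2)
Step 4: ant0:(3,2)->N->(2,2) | ant1:(1,3)->N->(0,3)
  grid max=3 at (3,2)
Step 5: ant0:(2,2)->S->(3,2) | ant1:(0,3)->S->(1,3)
  grid max=4 at (3,2)
Step 6: ant0:(3,2)->N->(2,2) | ant1:(1,3)->N->(0,3)
  grid max=3 at (3,2)

(2,2) (0,3)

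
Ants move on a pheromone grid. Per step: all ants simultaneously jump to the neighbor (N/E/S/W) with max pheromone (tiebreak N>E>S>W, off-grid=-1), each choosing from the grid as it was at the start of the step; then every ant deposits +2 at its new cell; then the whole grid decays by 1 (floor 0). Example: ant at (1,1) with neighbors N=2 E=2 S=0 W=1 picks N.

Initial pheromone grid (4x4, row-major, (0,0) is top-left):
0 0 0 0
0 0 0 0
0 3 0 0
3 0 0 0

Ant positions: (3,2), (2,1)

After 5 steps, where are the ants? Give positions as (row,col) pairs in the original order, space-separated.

Step 1: ant0:(3,2)->N->(2,2) | ant1:(2,1)->N->(1,1)
  grid max=2 at (2,1)
Step 2: ant0:(2,2)->W->(2,1) | ant1:(1,1)->S->(2,1)
  grid max=5 at (2,1)
Step 3: ant0:(2,1)->N->(1,1) | ant1:(2,1)->N->(1,1)
  grid max=4 at (2,1)
Step 4: ant0:(1,1)->S->(2,1) | ant1:(1,1)->S->(2,1)
  grid max=7 at (2,1)
Step 5: ant0:(2,1)->N->(1,1) | ant1:(2,1)->N->(1,1)
  grid max=6 at (2,1)

(1,1) (1,1)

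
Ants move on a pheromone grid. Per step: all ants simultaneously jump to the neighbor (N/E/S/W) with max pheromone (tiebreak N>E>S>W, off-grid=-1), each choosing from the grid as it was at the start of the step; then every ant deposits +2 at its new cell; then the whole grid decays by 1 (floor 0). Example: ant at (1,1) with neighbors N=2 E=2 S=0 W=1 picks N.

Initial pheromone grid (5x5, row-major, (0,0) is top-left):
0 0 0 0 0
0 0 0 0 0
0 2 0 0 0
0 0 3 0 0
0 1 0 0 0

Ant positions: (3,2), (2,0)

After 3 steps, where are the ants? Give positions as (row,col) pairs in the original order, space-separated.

Step 1: ant0:(3,2)->N->(2,2) | ant1:(2,0)->E->(2,1)
  grid max=3 at (2,1)
Step 2: ant0:(2,2)->W->(2,1) | ant1:(2,1)->E->(2,2)
  grid max=4 at (2,1)
Step 3: ant0:(2,1)->E->(2,2) | ant1:(2,2)->W->(2,1)
  grid max=5 at (2,1)

(2,2) (2,1)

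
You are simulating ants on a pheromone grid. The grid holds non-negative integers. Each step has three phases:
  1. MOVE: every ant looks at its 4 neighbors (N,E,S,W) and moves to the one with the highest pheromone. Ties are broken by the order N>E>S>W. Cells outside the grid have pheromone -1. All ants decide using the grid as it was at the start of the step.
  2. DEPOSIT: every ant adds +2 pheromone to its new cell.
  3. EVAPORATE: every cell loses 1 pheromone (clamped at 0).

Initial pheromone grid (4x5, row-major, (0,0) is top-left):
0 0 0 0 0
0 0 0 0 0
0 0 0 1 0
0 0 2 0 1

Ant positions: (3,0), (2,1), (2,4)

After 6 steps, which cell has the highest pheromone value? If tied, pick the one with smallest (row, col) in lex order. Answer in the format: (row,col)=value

Answer: (0,3)=1

Derivation:
Step 1: ant0:(3,0)->N->(2,0) | ant1:(2,1)->N->(1,1) | ant2:(2,4)->S->(3,4)
  grid max=2 at (3,4)
Step 2: ant0:(2,0)->N->(1,0) | ant1:(1,1)->N->(0,1) | ant2:(3,4)->N->(2,4)
  grid max=1 at (0,1)
Step 3: ant0:(1,0)->N->(0,0) | ant1:(0,1)->E->(0,2) | ant2:(2,4)->S->(3,4)
  grid max=2 at (3,4)
Step 4: ant0:(0,0)->E->(0,1) | ant1:(0,2)->E->(0,3) | ant2:(3,4)->N->(2,4)
  grid max=1 at (0,1)
Step 5: ant0:(0,1)->E->(0,2) | ant1:(0,3)->E->(0,4) | ant2:(2,4)->S->(3,4)
  grid max=2 at (3,4)
Step 6: ant0:(0,2)->E->(0,3) | ant1:(0,4)->S->(1,4) | ant2:(3,4)->N->(2,4)
  grid max=1 at (0,3)
Final grid:
  0 0 0 1 0
  0 0 0 0 1
  0 0 0 0 1
  0 0 0 0 1
Max pheromone 1 at (0,3)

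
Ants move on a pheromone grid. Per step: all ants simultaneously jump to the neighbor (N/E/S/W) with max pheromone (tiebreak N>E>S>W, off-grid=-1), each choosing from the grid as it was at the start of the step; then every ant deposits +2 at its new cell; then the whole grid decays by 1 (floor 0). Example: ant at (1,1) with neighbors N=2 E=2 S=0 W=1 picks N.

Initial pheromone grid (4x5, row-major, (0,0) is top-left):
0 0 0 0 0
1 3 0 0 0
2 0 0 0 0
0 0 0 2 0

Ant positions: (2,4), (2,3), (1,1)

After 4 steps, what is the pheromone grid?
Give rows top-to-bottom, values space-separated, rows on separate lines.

After step 1: ants at (1,4),(3,3),(1,0)
  0 0 0 0 0
  2 2 0 0 1
  1 0 0 0 0
  0 0 0 3 0
After step 2: ants at (0,4),(2,3),(1,1)
  0 0 0 0 1
  1 3 0 0 0
  0 0 0 1 0
  0 0 0 2 0
After step 3: ants at (1,4),(3,3),(1,0)
  0 0 0 0 0
  2 2 0 0 1
  0 0 0 0 0
  0 0 0 3 0
After step 4: ants at (0,4),(2,3),(1,1)
  0 0 0 0 1
  1 3 0 0 0
  0 0 0 1 0
  0 0 0 2 0

0 0 0 0 1
1 3 0 0 0
0 0 0 1 0
0 0 0 2 0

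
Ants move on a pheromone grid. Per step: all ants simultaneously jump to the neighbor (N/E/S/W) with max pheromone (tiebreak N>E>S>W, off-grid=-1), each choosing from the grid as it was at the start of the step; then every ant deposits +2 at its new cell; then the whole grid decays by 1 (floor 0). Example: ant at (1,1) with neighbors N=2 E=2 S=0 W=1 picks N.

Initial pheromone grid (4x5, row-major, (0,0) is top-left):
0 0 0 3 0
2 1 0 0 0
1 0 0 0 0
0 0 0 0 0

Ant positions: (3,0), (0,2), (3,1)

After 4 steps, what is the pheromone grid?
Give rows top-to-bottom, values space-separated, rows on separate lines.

After step 1: ants at (2,0),(0,3),(2,1)
  0 0 0 4 0
  1 0 0 0 0
  2 1 0 0 0
  0 0 0 0 0
After step 2: ants at (1,0),(0,4),(2,0)
  0 0 0 3 1
  2 0 0 0 0
  3 0 0 0 0
  0 0 0 0 0
After step 3: ants at (2,0),(0,3),(1,0)
  0 0 0 4 0
  3 0 0 0 0
  4 0 0 0 0
  0 0 0 0 0
After step 4: ants at (1,0),(0,4),(2,0)
  0 0 0 3 1
  4 0 0 0 0
  5 0 0 0 0
  0 0 0 0 0

0 0 0 3 1
4 0 0 0 0
5 0 0 0 0
0 0 0 0 0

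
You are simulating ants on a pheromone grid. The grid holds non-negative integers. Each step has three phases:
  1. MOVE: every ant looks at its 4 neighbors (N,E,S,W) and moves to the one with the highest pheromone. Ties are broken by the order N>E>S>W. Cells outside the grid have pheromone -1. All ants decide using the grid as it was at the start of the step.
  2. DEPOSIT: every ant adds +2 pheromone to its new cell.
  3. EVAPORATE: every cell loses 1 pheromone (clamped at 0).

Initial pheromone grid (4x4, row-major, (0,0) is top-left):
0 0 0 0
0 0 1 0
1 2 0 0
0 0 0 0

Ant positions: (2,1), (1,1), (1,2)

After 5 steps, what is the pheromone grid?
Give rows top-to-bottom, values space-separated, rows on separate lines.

After step 1: ants at (2,0),(2,1),(0,2)
  0 0 1 0
  0 0 0 0
  2 3 0 0
  0 0 0 0
After step 2: ants at (2,1),(2,0),(0,3)
  0 0 0 1
  0 0 0 0
  3 4 0 0
  0 0 0 0
After step 3: ants at (2,0),(2,1),(1,3)
  0 0 0 0
  0 0 0 1
  4 5 0 0
  0 0 0 0
After step 4: ants at (2,1),(2,0),(0,3)
  0 0 0 1
  0 0 0 0
  5 6 0 0
  0 0 0 0
After step 5: ants at (2,0),(2,1),(1,3)
  0 0 0 0
  0 0 0 1
  6 7 0 0
  0 0 0 0

0 0 0 0
0 0 0 1
6 7 0 0
0 0 0 0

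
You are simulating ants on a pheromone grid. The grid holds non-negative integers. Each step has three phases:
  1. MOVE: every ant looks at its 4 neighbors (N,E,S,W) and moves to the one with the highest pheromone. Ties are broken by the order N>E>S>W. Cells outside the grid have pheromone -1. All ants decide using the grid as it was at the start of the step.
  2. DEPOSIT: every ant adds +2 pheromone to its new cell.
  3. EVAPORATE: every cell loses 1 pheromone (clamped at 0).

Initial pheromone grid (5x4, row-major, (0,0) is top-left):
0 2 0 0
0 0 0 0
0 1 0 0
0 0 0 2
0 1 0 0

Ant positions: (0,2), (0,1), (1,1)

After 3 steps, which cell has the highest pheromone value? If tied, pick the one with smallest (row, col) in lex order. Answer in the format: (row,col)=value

Answer: (0,1)=9

Derivation:
Step 1: ant0:(0,2)->W->(0,1) | ant1:(0,1)->E->(0,2) | ant2:(1,1)->N->(0,1)
  grid max=5 at (0,1)
Step 2: ant0:(0,1)->E->(0,2) | ant1:(0,2)->W->(0,1) | ant2:(0,1)->E->(0,2)
  grid max=6 at (0,1)
Step 3: ant0:(0,2)->W->(0,1) | ant1:(0,1)->E->(0,2) | ant2:(0,2)->W->(0,1)
  grid max=9 at (0,1)
Final grid:
  0 9 5 0
  0 0 0 0
  0 0 0 0
  0 0 0 0
  0 0 0 0
Max pheromone 9 at (0,1)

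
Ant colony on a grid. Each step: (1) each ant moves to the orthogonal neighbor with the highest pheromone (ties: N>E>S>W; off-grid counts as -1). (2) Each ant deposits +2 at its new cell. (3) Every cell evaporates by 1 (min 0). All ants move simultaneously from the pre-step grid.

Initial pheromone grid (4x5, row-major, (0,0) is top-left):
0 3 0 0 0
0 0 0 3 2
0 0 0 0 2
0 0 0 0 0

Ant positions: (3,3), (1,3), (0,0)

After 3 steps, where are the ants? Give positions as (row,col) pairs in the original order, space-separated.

Step 1: ant0:(3,3)->N->(2,3) | ant1:(1,3)->E->(1,4) | ant2:(0,0)->E->(0,1)
  grid max=4 at (0,1)
Step 2: ant0:(2,3)->N->(1,3) | ant1:(1,4)->W->(1,3) | ant2:(0,1)->E->(0,2)
  grid max=5 at (1,3)
Step 3: ant0:(1,3)->E->(1,4) | ant1:(1,3)->E->(1,4) | ant2:(0,2)->W->(0,1)
  grid max=5 at (1,4)

(1,4) (1,4) (0,1)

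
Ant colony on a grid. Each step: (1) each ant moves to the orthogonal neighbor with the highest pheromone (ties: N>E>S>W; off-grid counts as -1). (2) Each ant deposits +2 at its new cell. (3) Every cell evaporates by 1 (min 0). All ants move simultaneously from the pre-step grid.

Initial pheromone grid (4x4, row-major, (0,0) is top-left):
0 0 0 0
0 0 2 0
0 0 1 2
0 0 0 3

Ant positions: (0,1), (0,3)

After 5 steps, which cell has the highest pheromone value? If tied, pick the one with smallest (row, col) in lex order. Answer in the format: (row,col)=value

Answer: (3,3)=2

Derivation:
Step 1: ant0:(0,1)->E->(0,2) | ant1:(0,3)->S->(1,3)
  grid max=2 at (3,3)
Step 2: ant0:(0,2)->S->(1,2) | ant1:(1,3)->S->(2,3)
  grid max=2 at (1,2)
Step 3: ant0:(1,2)->N->(0,2) | ant1:(2,3)->S->(3,3)
  grid max=2 at (3,3)
Step 4: ant0:(0,2)->S->(1,2) | ant1:(3,3)->N->(2,3)
  grid max=2 at (1,2)
Step 5: ant0:(1,2)->N->(0,2) | ant1:(2,3)->S->(3,3)
  grid max=2 at (3,3)
Final grid:
  0 0 1 0
  0 0 1 0
  0 0 0 1
  0 0 0 2
Max pheromone 2 at (3,3)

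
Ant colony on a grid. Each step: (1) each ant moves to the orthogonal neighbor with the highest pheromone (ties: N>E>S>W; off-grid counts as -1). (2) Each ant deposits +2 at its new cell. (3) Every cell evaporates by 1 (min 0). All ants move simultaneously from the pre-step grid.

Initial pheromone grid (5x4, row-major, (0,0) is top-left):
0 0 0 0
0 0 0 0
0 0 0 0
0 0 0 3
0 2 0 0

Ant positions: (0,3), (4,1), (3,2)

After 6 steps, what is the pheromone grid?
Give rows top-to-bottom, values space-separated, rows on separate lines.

After step 1: ants at (1,3),(3,1),(3,3)
  0 0 0 0
  0 0 0 1
  0 0 0 0
  0 1 0 4
  0 1 0 0
After step 2: ants at (0,3),(4,1),(2,3)
  0 0 0 1
  0 0 0 0
  0 0 0 1
  0 0 0 3
  0 2 0 0
After step 3: ants at (1,3),(3,1),(3,3)
  0 0 0 0
  0 0 0 1
  0 0 0 0
  0 1 0 4
  0 1 0 0
After step 4: ants at (0,3),(4,1),(2,3)
  0 0 0 1
  0 0 0 0
  0 0 0 1
  0 0 0 3
  0 2 0 0
After step 5: ants at (1,3),(3,1),(3,3)
  0 0 0 0
  0 0 0 1
  0 0 0 0
  0 1 0 4
  0 1 0 0
After step 6: ants at (0,3),(4,1),(2,3)
  0 0 0 1
  0 0 0 0
  0 0 0 1
  0 0 0 3
  0 2 0 0

0 0 0 1
0 0 0 0
0 0 0 1
0 0 0 3
0 2 0 0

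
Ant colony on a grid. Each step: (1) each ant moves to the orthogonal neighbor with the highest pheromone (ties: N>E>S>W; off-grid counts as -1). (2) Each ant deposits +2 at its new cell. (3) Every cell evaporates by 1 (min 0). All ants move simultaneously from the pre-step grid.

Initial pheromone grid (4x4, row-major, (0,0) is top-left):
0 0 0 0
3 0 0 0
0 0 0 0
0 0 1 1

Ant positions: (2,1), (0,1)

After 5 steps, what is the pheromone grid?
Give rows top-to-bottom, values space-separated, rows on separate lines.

After step 1: ants at (1,1),(0,2)
  0 0 1 0
  2 1 0 0
  0 0 0 0
  0 0 0 0
After step 2: ants at (1,0),(0,3)
  0 0 0 1
  3 0 0 0
  0 0 0 0
  0 0 0 0
After step 3: ants at (0,0),(1,3)
  1 0 0 0
  2 0 0 1
  0 0 0 0
  0 0 0 0
After step 4: ants at (1,0),(0,3)
  0 0 0 1
  3 0 0 0
  0 0 0 0
  0 0 0 0
After step 5: ants at (0,0),(1,3)
  1 0 0 0
  2 0 0 1
  0 0 0 0
  0 0 0 0

1 0 0 0
2 0 0 1
0 0 0 0
0 0 0 0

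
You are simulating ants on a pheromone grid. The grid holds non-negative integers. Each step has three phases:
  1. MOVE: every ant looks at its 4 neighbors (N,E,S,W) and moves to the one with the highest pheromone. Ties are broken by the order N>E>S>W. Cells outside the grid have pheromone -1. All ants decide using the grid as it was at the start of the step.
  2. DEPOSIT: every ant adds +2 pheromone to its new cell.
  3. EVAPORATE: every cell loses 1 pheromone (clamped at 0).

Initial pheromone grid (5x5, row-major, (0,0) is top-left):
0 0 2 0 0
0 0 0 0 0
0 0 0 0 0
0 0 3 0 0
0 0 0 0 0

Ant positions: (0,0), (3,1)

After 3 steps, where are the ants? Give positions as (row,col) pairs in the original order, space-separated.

Step 1: ant0:(0,0)->E->(0,1) | ant1:(3,1)->E->(3,2)
  grid max=4 at (3,2)
Step 2: ant0:(0,1)->E->(0,2) | ant1:(3,2)->N->(2,2)
  grid max=3 at (3,2)
Step 3: ant0:(0,2)->E->(0,3) | ant1:(2,2)->S->(3,2)
  grid max=4 at (3,2)

(0,3) (3,2)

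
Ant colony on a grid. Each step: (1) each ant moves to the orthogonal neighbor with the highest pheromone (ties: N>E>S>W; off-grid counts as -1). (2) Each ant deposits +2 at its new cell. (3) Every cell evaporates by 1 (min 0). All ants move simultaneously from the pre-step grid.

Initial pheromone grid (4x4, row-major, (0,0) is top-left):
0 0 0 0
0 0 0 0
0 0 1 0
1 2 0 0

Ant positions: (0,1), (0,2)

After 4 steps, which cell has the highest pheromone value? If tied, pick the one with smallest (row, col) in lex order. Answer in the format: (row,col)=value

Step 1: ant0:(0,1)->E->(0,2) | ant1:(0,2)->E->(0,3)
  grid max=1 at (0,2)
Step 2: ant0:(0,2)->E->(0,3) | ant1:(0,3)->W->(0,2)
  grid max=2 at (0,2)
Step 3: ant0:(0,3)->W->(0,2) | ant1:(0,2)->E->(0,3)
  grid max=3 at (0,2)
Step 4: ant0:(0,2)->E->(0,3) | ant1:(0,3)->W->(0,2)
  grid max=4 at (0,2)
Final grid:
  0 0 4 4
  0 0 0 0
  0 0 0 0
  0 0 0 0
Max pheromone 4 at (0,2)

Answer: (0,2)=4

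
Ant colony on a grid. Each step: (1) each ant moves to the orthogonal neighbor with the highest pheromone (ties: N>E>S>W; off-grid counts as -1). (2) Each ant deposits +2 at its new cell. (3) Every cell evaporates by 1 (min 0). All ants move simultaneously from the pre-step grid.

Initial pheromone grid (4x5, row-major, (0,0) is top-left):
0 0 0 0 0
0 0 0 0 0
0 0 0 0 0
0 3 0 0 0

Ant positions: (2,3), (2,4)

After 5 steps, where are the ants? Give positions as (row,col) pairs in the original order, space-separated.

Step 1: ant0:(2,3)->N->(1,3) | ant1:(2,4)->N->(1,4)
  grid max=2 at (3,1)
Step 2: ant0:(1,3)->E->(1,4) | ant1:(1,4)->W->(1,3)
  grid max=2 at (1,3)
Step 3: ant0:(1,4)->W->(1,3) | ant1:(1,3)->E->(1,4)
  grid max=3 at (1,3)
Step 4: ant0:(1,3)->E->(1,4) | ant1:(1,4)->W->(1,3)
  grid max=4 at (1,3)
Step 5: ant0:(1,4)->W->(1,3) | ant1:(1,3)->E->(1,4)
  grid max=5 at (1,3)

(1,3) (1,4)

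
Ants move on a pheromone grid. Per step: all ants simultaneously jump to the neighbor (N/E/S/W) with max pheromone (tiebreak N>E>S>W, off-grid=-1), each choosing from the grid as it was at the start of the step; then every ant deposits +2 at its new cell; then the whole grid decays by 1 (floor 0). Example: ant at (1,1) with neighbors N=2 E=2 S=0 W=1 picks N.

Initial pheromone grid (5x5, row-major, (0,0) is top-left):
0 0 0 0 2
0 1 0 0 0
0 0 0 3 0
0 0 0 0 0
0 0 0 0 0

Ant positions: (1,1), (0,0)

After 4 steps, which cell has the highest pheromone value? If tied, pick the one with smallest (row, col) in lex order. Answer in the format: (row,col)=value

Step 1: ant0:(1,1)->N->(0,1) | ant1:(0,0)->E->(0,1)
  grid max=3 at (0,1)
Step 2: ant0:(0,1)->E->(0,2) | ant1:(0,1)->E->(0,2)
  grid max=3 at (0,2)
Step 3: ant0:(0,2)->W->(0,1) | ant1:(0,2)->W->(0,1)
  grid max=5 at (0,1)
Step 4: ant0:(0,1)->E->(0,2) | ant1:(0,1)->E->(0,2)
  grid max=5 at (0,2)
Final grid:
  0 4 5 0 0
  0 0 0 0 0
  0 0 0 0 0
  0 0 0 0 0
  0 0 0 0 0
Max pheromone 5 at (0,2)

Answer: (0,2)=5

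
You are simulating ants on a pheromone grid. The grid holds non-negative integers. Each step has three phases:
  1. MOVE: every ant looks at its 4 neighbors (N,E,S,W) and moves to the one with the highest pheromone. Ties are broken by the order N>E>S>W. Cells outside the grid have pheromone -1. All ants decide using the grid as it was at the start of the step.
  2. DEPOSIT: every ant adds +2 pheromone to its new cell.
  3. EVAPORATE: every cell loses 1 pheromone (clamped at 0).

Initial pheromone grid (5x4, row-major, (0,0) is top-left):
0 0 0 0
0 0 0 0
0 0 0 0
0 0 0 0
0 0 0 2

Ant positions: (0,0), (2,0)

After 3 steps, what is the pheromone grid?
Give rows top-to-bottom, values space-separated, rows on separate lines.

After step 1: ants at (0,1),(1,0)
  0 1 0 0
  1 0 0 0
  0 0 0 0
  0 0 0 0
  0 0 0 1
After step 2: ants at (0,2),(0,0)
  1 0 1 0
  0 0 0 0
  0 0 0 0
  0 0 0 0
  0 0 0 0
After step 3: ants at (0,3),(0,1)
  0 1 0 1
  0 0 0 0
  0 0 0 0
  0 0 0 0
  0 0 0 0

0 1 0 1
0 0 0 0
0 0 0 0
0 0 0 0
0 0 0 0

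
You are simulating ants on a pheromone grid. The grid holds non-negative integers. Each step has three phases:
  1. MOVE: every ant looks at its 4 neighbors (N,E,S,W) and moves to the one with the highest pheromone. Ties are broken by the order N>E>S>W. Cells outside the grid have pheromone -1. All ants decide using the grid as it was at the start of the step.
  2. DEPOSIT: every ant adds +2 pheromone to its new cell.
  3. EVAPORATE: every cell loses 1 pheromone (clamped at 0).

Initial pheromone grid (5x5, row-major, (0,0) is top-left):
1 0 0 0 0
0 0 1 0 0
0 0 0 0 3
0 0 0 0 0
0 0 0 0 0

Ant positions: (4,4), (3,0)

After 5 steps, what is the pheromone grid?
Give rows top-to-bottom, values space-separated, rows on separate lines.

After step 1: ants at (3,4),(2,0)
  0 0 0 0 0
  0 0 0 0 0
  1 0 0 0 2
  0 0 0 0 1
  0 0 0 0 0
After step 2: ants at (2,4),(1,0)
  0 0 0 0 0
  1 0 0 0 0
  0 0 0 0 3
  0 0 0 0 0
  0 0 0 0 0
After step 3: ants at (1,4),(0,0)
  1 0 0 0 0
  0 0 0 0 1
  0 0 0 0 2
  0 0 0 0 0
  0 0 0 0 0
After step 4: ants at (2,4),(0,1)
  0 1 0 0 0
  0 0 0 0 0
  0 0 0 0 3
  0 0 0 0 0
  0 0 0 0 0
After step 5: ants at (1,4),(0,2)
  0 0 1 0 0
  0 0 0 0 1
  0 0 0 0 2
  0 0 0 0 0
  0 0 0 0 0

0 0 1 0 0
0 0 0 0 1
0 0 0 0 2
0 0 0 0 0
0 0 0 0 0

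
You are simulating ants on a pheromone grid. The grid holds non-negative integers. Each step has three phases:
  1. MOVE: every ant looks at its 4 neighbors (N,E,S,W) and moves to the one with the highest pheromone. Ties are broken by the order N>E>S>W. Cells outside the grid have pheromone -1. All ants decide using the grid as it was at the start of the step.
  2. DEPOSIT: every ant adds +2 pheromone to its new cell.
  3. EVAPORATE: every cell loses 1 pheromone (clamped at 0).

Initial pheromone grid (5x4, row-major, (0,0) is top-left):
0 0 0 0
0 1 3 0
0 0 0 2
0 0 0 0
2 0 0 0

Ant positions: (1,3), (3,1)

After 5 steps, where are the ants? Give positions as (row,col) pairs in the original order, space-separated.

Step 1: ant0:(1,3)->W->(1,2) | ant1:(3,1)->N->(2,1)
  grid max=4 at (1,2)
Step 2: ant0:(1,2)->N->(0,2) | ant1:(2,1)->N->(1,1)
  grid max=3 at (1,2)
Step 3: ant0:(0,2)->S->(1,2) | ant1:(1,1)->E->(1,2)
  grid max=6 at (1,2)
Step 4: ant0:(1,2)->N->(0,2) | ant1:(1,2)->N->(0,2)
  grid max=5 at (1,2)
Step 5: ant0:(0,2)->S->(1,2) | ant1:(0,2)->S->(1,2)
  grid max=8 at (1,2)

(1,2) (1,2)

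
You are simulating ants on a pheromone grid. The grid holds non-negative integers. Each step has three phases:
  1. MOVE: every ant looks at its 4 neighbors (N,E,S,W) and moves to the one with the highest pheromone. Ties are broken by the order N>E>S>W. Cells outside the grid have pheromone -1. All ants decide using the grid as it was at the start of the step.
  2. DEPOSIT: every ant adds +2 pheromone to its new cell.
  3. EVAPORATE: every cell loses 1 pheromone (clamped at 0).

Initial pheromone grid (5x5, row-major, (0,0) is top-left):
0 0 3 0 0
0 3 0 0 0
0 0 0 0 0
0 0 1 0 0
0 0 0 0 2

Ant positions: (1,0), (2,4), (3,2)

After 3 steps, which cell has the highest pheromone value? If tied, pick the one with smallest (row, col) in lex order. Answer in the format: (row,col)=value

Answer: (1,1)=6

Derivation:
Step 1: ant0:(1,0)->E->(1,1) | ant1:(2,4)->N->(1,4) | ant2:(3,2)->N->(2,2)
  grid max=4 at (1,1)
Step 2: ant0:(1,1)->N->(0,1) | ant1:(1,4)->N->(0,4) | ant2:(2,2)->N->(1,2)
  grid max=3 at (1,1)
Step 3: ant0:(0,1)->S->(1,1) | ant1:(0,4)->S->(1,4) | ant2:(1,2)->W->(1,1)
  grid max=6 at (1,1)
Final grid:
  0 0 0 0 0
  0 6 0 0 1
  0 0 0 0 0
  0 0 0 0 0
  0 0 0 0 0
Max pheromone 6 at (1,1)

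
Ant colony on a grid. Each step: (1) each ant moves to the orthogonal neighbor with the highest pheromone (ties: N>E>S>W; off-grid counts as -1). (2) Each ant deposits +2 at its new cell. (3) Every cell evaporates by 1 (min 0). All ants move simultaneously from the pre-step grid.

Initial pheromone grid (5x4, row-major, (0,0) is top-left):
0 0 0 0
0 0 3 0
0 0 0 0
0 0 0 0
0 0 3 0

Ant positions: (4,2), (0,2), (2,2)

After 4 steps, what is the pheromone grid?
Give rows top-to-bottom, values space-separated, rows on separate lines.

After step 1: ants at (3,2),(1,2),(1,2)
  0 0 0 0
  0 0 6 0
  0 0 0 0
  0 0 1 0
  0 0 2 0
After step 2: ants at (4,2),(0,2),(0,2)
  0 0 3 0
  0 0 5 0
  0 0 0 0
  0 0 0 0
  0 0 3 0
After step 3: ants at (3,2),(1,2),(1,2)
  0 0 2 0
  0 0 8 0
  0 0 0 0
  0 0 1 0
  0 0 2 0
After step 4: ants at (4,2),(0,2),(0,2)
  0 0 5 0
  0 0 7 0
  0 0 0 0
  0 0 0 0
  0 0 3 0

0 0 5 0
0 0 7 0
0 0 0 0
0 0 0 0
0 0 3 0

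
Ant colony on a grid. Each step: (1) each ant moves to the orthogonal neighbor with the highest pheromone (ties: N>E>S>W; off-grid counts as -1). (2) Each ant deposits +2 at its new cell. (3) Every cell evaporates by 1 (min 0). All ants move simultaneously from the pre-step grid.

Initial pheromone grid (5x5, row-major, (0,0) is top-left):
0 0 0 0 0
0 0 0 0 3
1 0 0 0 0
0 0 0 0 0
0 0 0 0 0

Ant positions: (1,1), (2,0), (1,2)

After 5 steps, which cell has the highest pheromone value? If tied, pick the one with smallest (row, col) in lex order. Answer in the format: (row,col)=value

Answer: (0,1)=9

Derivation:
Step 1: ant0:(1,1)->N->(0,1) | ant1:(2,0)->N->(1,0) | ant2:(1,2)->N->(0,2)
  grid max=2 at (1,4)
Step 2: ant0:(0,1)->E->(0,2) | ant1:(1,0)->N->(0,0) | ant2:(0,2)->W->(0,1)
  grid max=2 at (0,1)
Step 3: ant0:(0,2)->W->(0,1) | ant1:(0,0)->E->(0,1) | ant2:(0,1)->E->(0,2)
  grid max=5 at (0,1)
Step 4: ant0:(0,1)->E->(0,2) | ant1:(0,1)->E->(0,2) | ant2:(0,2)->W->(0,1)
  grid max=6 at (0,1)
Step 5: ant0:(0,2)->W->(0,1) | ant1:(0,2)->W->(0,1) | ant2:(0,1)->E->(0,2)
  grid max=9 at (0,1)
Final grid:
  0 9 7 0 0
  0 0 0 0 0
  0 0 0 0 0
  0 0 0 0 0
  0 0 0 0 0
Max pheromone 9 at (0,1)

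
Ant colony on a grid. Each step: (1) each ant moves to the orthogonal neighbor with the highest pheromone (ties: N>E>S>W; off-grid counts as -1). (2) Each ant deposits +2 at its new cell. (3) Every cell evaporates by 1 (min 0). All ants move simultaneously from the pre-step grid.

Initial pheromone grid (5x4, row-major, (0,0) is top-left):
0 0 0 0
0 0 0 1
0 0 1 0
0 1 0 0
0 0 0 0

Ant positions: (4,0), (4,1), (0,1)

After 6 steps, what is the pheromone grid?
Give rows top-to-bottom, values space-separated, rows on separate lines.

After step 1: ants at (3,0),(3,1),(0,2)
  0 0 1 0
  0 0 0 0
  0 0 0 0
  1 2 0 0
  0 0 0 0
After step 2: ants at (3,1),(3,0),(0,3)
  0 0 0 1
  0 0 0 0
  0 0 0 0
  2 3 0 0
  0 0 0 0
After step 3: ants at (3,0),(3,1),(1,3)
  0 0 0 0
  0 0 0 1
  0 0 0 0
  3 4 0 0
  0 0 0 0
After step 4: ants at (3,1),(3,0),(0,3)
  0 0 0 1
  0 0 0 0
  0 0 0 0
  4 5 0 0
  0 0 0 0
After step 5: ants at (3,0),(3,1),(1,3)
  0 0 0 0
  0 0 0 1
  0 0 0 0
  5 6 0 0
  0 0 0 0
After step 6: ants at (3,1),(3,0),(0,3)
  0 0 0 1
  0 0 0 0
  0 0 0 0
  6 7 0 0
  0 0 0 0

0 0 0 1
0 0 0 0
0 0 0 0
6 7 0 0
0 0 0 0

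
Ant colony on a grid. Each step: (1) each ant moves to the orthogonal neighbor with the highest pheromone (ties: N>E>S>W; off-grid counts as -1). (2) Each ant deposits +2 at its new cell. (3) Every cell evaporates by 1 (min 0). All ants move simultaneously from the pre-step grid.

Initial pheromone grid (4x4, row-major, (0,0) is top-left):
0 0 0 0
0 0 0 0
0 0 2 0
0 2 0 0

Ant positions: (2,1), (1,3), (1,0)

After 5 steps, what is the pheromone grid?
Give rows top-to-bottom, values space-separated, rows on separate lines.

After step 1: ants at (2,2),(0,3),(0,0)
  1 0 0 1
  0 0 0 0
  0 0 3 0
  0 1 0 0
After step 2: ants at (1,2),(1,3),(0,1)
  0 1 0 0
  0 0 1 1
  0 0 2 0
  0 0 0 0
After step 3: ants at (2,2),(1,2),(0,2)
  0 0 1 0
  0 0 2 0
  0 0 3 0
  0 0 0 0
After step 4: ants at (1,2),(2,2),(1,2)
  0 0 0 0
  0 0 5 0
  0 0 4 0
  0 0 0 0
After step 5: ants at (2,2),(1,2),(2,2)
  0 0 0 0
  0 0 6 0
  0 0 7 0
  0 0 0 0

0 0 0 0
0 0 6 0
0 0 7 0
0 0 0 0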